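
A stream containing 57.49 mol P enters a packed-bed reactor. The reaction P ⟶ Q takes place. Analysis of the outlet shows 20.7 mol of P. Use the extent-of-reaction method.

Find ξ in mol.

ξ = 36.8 mol

For P: n = n₀ − 1ξ → 20.7 = 57.49 − 1ξ, giving ξ = 36.79 mol.
Outlet amounts (n = n₀ + ν ξ):
  P: 57.49 − 1(36.79) = 20.7
  Q: 0 + 1(36.79) = 36.79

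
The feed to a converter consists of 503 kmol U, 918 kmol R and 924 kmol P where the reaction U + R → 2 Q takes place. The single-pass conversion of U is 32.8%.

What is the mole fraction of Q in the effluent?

0.141

U reacted = 0.328 × 503 = 165 kmol; ν_U = −1, so ξ = 165/1 = 165 kmol.
Outlet amounts (n = n₀ + ν ξ):
  U: 503 − 1(165) = 338
  R: 918 − 1(165) = 753
  Q: 0 + 2(165) = 330
  P: 924 (inert)
Total out = 2345 kmol; y_Q = 330 / 2345 = 0.1407.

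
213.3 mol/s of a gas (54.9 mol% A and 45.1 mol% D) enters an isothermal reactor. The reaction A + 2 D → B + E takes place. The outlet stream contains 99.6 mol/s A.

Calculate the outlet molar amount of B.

For A: n = n₀ − 1ξ → 99.6 = 117.1 − 1ξ, giving ξ = 17.5 mol/s.
Outlet amounts (n = n₀ + ν ξ):
  A: 117.1 − 1(17.5) = 99.6
  D: 96.2 − 2(17.5) = 61.19
  B: 0 + 1(17.5) = 17.5
  E: 0 + 1(17.5) = 17.5

17.5 mol/s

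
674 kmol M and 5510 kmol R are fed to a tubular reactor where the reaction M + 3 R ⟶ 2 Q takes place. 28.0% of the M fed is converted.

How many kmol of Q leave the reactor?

377 kmol

M reacted = 0.28 × 674 = 188.7 kmol; ν_M = −1, so ξ = 188.7/1 = 188.7 kmol.
Outlet amounts (n = n₀ + ν ξ):
  M: 674 − 1(188.7) = 485.3
  R: 5510 − 3(188.7) = 4944
  Q: 0 + 2(188.7) = 377.4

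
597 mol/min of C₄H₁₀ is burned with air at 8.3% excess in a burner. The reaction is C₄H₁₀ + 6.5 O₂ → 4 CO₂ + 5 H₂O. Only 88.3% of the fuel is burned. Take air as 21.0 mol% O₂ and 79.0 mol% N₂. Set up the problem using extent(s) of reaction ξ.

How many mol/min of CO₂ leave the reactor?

Stoichiometric O₂ = 6.5 × 597 = 3880 mol/min; O₂ fed = 3880 × 1.083 = 4203 mol/min.
N₂ fed = 4203 × 79/21 = 15810 mol/min.
Fuel reacted = 0.883 × 597 → ξ = 527.2 mol/min.
Outlet (n = n₀ + ν ξ):
  C₄H₁₀: 597 − 1(527.2) = 69.85
  O₂: 4203 − 6.5(527.2) = 776.1
  N₂: 15810 (inert)
  CO₂: 0 + 4(527.2) = 2109
  H₂O: 0 + 5(527.2) = 2636

2110 mol/min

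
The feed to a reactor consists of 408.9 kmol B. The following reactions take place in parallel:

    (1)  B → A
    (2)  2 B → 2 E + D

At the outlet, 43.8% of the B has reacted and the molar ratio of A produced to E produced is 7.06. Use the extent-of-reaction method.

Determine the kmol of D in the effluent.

Conversion of B: B consumed = 0.438 × 408.9 = 179.1 kmol = 1ξ₁ + 2ξ₂.
Selectivity: 1ξ₁ / (2ξ₂) = 7.06 → ξ₁ = 14.12 ξ₂.
Substitute: (1·14.12 + 2) ξ₂ = 179.1 → ξ₂ = 11.11 kmol, ξ₁ = 156.9 kmol.
Outlet amounts (n = n₀ + Σ ν·ξ):
  B: 408.9 − 1(156.9) − 2(11.11) = 229.8
  A: 0 + 1(156.9) = 156.9
  E: 0 + 2(11.11) = 22.22
  D: 0 + 1(11.11) = 11.11

11.1 kmol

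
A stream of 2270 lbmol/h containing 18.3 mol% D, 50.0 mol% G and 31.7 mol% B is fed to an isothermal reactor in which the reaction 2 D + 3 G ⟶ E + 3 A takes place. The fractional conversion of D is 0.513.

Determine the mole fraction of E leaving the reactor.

0.0493

D reacted = 0.513 × 415.4 = 213.1 lbmol/h; ν_D = −2, so ξ = 213.1/2 = 106.6 lbmol/h.
Outlet amounts (n = n₀ + ν ξ):
  D: 415.4 − 2(106.6) = 202.3
  G: 1135 − 3(106.6) = 815.3
  E: 0 + 1(106.6) = 106.6
  A: 0 + 3(106.6) = 319.7
  B: 719.6 (inert)
Total out = 2163 lbmol/h; y_E = 106.6 / 2163 = 0.04925.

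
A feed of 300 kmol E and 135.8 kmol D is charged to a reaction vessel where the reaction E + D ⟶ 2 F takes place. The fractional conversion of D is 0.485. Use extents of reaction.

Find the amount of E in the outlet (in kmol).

234 kmol

D reacted = 0.485 × 135.8 = 65.86 kmol; ν_D = −1, so ξ = 65.86/1 = 65.86 kmol.
Outlet amounts (n = n₀ + ν ξ):
  E: 300 − 1(65.86) = 234.1
  D: 135.8 − 1(65.86) = 69.94
  F: 0 + 2(65.86) = 131.7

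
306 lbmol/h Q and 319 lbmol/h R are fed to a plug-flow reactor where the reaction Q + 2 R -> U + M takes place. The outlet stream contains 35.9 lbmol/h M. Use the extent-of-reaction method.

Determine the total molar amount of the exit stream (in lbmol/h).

For M: n = n₀ + 1ξ → 35.9 = 0 + 1ξ, giving ξ = 35.9 lbmol/h.
Outlet amounts (n = n₀ + ν ξ):
  Q: 306 − 1(35.9) = 270.1
  R: 319 − 2(35.9) = 247.2
  U: 0 + 1(35.9) = 35.9
  M: 0 + 1(35.9) = 35.9
Total out = 270.1 + 247.2 + 35.9 + 35.9 = 589.1 lbmol/h.

589 lbmol/h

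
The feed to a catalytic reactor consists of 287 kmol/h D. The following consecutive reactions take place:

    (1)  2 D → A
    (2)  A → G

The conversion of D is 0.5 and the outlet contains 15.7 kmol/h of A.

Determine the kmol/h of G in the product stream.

56 kmol/h

Conversion of D: D consumed = 2ξ₁ = 0.5 × 287 → ξ₁ = 71.75 kmol/h.
A balance: n_A = 0 + 1ξ₁ − 1ξ₂ = 15.7 → ξ₂ = (1·71.75 − 15.7)/1 = 56.05 kmol/h.
Outlet amounts (n = n₀ + Σ ν·ξ):
  D: 287 − 2(71.75) = 143.5
  A: 0 + 1(71.75) − 1(56.05) = 15.7
  G: 0 + 1(56.05) = 56.05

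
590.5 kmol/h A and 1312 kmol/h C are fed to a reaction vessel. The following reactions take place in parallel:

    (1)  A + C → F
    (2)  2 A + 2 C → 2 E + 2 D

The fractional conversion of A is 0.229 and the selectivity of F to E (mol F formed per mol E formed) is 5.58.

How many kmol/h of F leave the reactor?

Conversion of A: A consumed = 0.229 × 590.5 = 135.2 kmol/h = 1ξ₁ + 2ξ₂.
Selectivity: 1ξ₁ / (2ξ₂) = 5.58 → ξ₁ = 11.16 ξ₂.
Substitute: (1·11.16 + 2) ξ₂ = 135.2 → ξ₂ = 10.28 kmol/h, ξ₁ = 114.7 kmol/h.
Outlet amounts (n = n₀ + Σ ν·ξ):
  A: 590.5 − 1(114.7) − 2(10.28) = 455.3
  C: 1312 − 1(114.7) − 2(10.28) = 1177
  F: 0 + 1(114.7) = 114.7
  E: 0 + 2(10.28) = 20.55
  D: 0 + 2(10.28) = 20.55

115 kmol/h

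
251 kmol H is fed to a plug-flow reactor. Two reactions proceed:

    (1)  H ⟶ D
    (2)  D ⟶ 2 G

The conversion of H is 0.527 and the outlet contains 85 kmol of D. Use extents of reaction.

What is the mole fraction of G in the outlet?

0.317

Conversion of H: H consumed = 1ξ₁ = 0.527 × 251 → ξ₁ = 132.3 kmol.
D balance: n_D = 0 + 1ξ₁ − 1ξ₂ = 85 → ξ₂ = (1·132.3 − 85)/1 = 47.28 kmol.
Outlet amounts (n = n₀ + Σ ν·ξ):
  H: 251 − 1(132.3) = 118.7
  D: 0 + 1(132.3) − 1(47.28) = 85
  G: 0 + 2(47.28) = 94.55
Total out = 298.3 kmol; y_G = 94.55 / 298.3 = 0.317.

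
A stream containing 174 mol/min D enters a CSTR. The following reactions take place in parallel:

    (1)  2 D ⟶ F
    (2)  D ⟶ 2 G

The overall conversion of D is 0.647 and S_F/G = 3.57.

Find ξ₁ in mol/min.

ξ₁ = 52.6 mol/min

Conversion of D: D consumed = 0.647 × 174 = 112.6 mol/min = 2ξ₁ + 1ξ₂.
Selectivity: 1ξ₁ / (2ξ₂) = 3.57 → ξ₁ = 7.14 ξ₂.
Substitute: (2·7.14 + 1) ξ₂ = 112.6 → ξ₂ = 7.368 mol/min, ξ₁ = 52.61 mol/min.
Outlet amounts (n = n₀ + Σ ν·ξ):
  D: 174 − 2(52.61) − 1(7.368) = 61.42
  F: 0 + 1(52.61) = 52.61
  G: 0 + 2(7.368) = 14.74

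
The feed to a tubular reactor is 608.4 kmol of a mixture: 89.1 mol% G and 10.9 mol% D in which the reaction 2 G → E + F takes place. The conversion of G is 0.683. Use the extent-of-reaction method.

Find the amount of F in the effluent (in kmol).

185 kmol

G reacted = 0.683 × 542.1 = 370.2 kmol; ν_G = −2, so ξ = 370.2/2 = 185.1 kmol.
Outlet amounts (n = n₀ + ν ξ):
  G: 542.1 − 2(185.1) = 171.8
  E: 0 + 1(185.1) = 185.1
  F: 0 + 1(185.1) = 185.1
  D: 66.32 (inert)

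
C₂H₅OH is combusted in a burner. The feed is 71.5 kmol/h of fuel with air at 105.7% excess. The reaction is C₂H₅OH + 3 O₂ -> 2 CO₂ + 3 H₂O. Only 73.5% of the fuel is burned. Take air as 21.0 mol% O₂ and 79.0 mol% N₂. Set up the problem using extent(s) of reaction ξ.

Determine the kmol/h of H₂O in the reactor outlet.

158 kmol/h

Stoichiometric O₂ = 3 × 71.5 = 214.5 kmol/h; O₂ fed = 214.5 × 2.057 = 441.2 kmol/h.
N₂ fed = 441.2 × 79/21 = 1660 kmol/h.
Fuel reacted = 0.735 × 71.5 → ξ = 52.55 kmol/h.
Outlet (n = n₀ + ν ξ):
  C₂H₅OH: 71.5 − 1(52.55) = 18.95
  O₂: 441.2 − 3(52.55) = 283.6
  N₂: 1660 (inert)
  CO₂: 0 + 2(52.55) = 105.1
  H₂O: 0 + 3(52.55) = 157.7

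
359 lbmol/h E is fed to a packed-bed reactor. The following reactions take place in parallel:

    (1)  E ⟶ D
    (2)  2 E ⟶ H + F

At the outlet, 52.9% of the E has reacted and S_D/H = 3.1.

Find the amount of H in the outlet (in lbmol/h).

37.2 lbmol/h

Conversion of E: E consumed = 0.529 × 359 = 189.9 lbmol/h = 1ξ₁ + 2ξ₂.
Selectivity: 1ξ₁ / (1ξ₂) = 3.1 → ξ₁ = 3.1 ξ₂.
Substitute: (1·3.1 + 2) ξ₂ = 189.9 → ξ₂ = 37.24 lbmol/h, ξ₁ = 115.4 lbmol/h.
Outlet amounts (n = n₀ + Σ ν·ξ):
  E: 359 − 1(115.4) − 2(37.24) = 169.1
  D: 0 + 1(115.4) = 115.4
  H: 0 + 1(37.24) = 37.24
  F: 0 + 1(37.24) = 37.24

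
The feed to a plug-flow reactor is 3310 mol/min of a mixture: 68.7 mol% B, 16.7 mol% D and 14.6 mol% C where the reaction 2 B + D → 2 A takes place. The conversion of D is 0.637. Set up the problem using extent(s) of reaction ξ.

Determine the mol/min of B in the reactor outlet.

1570 mol/min

D reacted = 0.637 × 552.8 = 352.1 mol/min; ν_D = −1, so ξ = 352.1/1 = 352.1 mol/min.
Outlet amounts (n = n₀ + ν ξ):
  B: 2274 − 2(352.1) = 1570
  D: 552.8 − 1(352.1) = 200.7
  A: 0 + 2(352.1) = 704.2
  C: 483.3 (inert)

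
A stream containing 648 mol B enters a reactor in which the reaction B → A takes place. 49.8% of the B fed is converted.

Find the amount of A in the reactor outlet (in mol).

B reacted = 0.498 × 648 = 322.7 mol; ν_B = −1, so ξ = 322.7/1 = 322.7 mol.
Outlet amounts (n = n₀ + ν ξ):
  B: 648 − 1(322.7) = 325.3
  A: 0 + 1(322.7) = 322.7

323 mol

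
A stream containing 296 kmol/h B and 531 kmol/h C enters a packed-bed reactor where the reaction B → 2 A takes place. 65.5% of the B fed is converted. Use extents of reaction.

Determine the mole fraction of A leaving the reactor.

0.38

B reacted = 0.655 × 296 = 193.9 kmol/h; ν_B = −1, so ξ = 193.9/1 = 193.9 kmol/h.
Outlet amounts (n = n₀ + ν ξ):
  B: 296 − 1(193.9) = 102.1
  A: 0 + 2(193.9) = 387.8
  C: 531 (inert)
Total out = 1021 kmol/h; y_A = 387.8 / 1021 = 0.3798.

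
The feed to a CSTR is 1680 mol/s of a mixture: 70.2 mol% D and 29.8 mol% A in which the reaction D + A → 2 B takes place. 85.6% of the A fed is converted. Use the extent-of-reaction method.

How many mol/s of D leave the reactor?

A reacted = 0.856 × 500.6 = 428.5 mol/s; ν_A = −1, so ξ = 428.5/1 = 428.5 mol/s.
Outlet amounts (n = n₀ + ν ξ):
  D: 1179 − 1(428.5) = 750.8
  A: 500.6 − 1(428.5) = 72.09
  B: 0 + 2(428.5) = 857.1

751 mol/s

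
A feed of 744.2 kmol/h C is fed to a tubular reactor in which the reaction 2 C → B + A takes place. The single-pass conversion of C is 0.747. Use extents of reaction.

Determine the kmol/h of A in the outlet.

C reacted = 0.747 × 744.2 = 555.9 kmol/h; ν_C = −2, so ξ = 555.9/2 = 278 kmol/h.
Outlet amounts (n = n₀ + ν ξ):
  C: 744.2 − 2(278) = 188.3
  B: 0 + 1(278) = 278
  A: 0 + 1(278) = 278

278 kmol/h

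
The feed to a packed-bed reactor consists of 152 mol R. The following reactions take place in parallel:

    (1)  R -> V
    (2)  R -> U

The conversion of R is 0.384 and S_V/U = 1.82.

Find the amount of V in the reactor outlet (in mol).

37.7 mol

Conversion of R: R consumed = 0.384 × 152 = 58.37 mol = 1ξ₁ + 1ξ₂.
Selectivity: 1ξ₁ / (1ξ₂) = 1.82 → ξ₁ = 1.82 ξ₂.
Substitute: (1·1.82 + 1) ξ₂ = 58.37 → ξ₂ = 20.7 mol, ξ₁ = 37.67 mol.
Outlet amounts (n = n₀ + Σ ν·ξ):
  R: 152 − 1(37.67) − 1(20.7) = 93.63
  V: 0 + 1(37.67) = 37.67
  U: 0 + 1(20.7) = 20.7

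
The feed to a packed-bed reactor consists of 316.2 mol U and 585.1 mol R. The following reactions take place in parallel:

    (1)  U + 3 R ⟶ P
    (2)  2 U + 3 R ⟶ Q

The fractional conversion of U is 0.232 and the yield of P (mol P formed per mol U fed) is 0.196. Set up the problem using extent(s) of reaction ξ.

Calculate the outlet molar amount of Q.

Yield of P: 1ξ₁ / 316.2 = 0.196 → ξ₁ = 61.98 mol.
Conversion of U: 1ξ₁ + 2ξ₂ = 0.232 × 316.2 = 73.36 → ξ₂ = 5.692 mol.
Outlet amounts (n = n₀ + Σ ν·ξ):
  U: 316.2 − 1(61.98) − 2(5.692) = 242.8
  R: 585.1 − 3(61.98) − 3(5.692) = 382.1
  P: 0 + 1(61.98) = 61.98
  Q: 0 + 1(5.692) = 5.692

5.69 mol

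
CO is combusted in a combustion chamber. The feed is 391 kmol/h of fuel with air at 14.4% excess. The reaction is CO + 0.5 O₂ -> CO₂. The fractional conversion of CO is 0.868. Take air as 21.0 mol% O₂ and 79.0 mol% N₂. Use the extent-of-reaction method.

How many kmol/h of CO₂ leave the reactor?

339 kmol/h

Stoichiometric O₂ = 0.5 × 391 = 195.5 kmol/h; O₂ fed = 195.5 × 1.144 = 223.7 kmol/h.
N₂ fed = 223.7 × 79/21 = 841.4 kmol/h.
Fuel reacted = 0.868 × 391 → ξ = 339.4 kmol/h.
Outlet (n = n₀ + ν ξ):
  CO: 391 − 1(339.4) = 51.61
  O₂: 223.7 − 0.5(339.4) = 53.96
  N₂: 841.4 (inert)
  CO₂: 0 + 1(339.4) = 339.4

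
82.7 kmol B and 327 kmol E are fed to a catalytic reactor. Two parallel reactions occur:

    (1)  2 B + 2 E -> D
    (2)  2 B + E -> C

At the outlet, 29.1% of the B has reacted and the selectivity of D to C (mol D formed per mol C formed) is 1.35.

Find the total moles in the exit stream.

Conversion of B: B consumed = 0.291 × 82.7 = 24.07 kmol = 2ξ₁ + 2ξ₂.
Selectivity: 1ξ₁ / (1ξ₂) = 1.35 → ξ₁ = 1.35 ξ₂.
Substitute: (2·1.35 + 2) ξ₂ = 24.07 → ξ₂ = 5.12 kmol, ξ₁ = 6.912 kmol.
Outlet amounts (n = n₀ + Σ ν·ξ):
  B: 82.7 − 2(6.912) − 2(5.12) = 58.63
  E: 327 − 2(6.912) − 1(5.12) = 308.1
  D: 0 + 1(6.912) = 6.912
  C: 0 + 1(5.12) = 5.12
Total out = 58.63 + 308.1 + 6.912 + 5.12 = 378.7 kmol.

379 kmol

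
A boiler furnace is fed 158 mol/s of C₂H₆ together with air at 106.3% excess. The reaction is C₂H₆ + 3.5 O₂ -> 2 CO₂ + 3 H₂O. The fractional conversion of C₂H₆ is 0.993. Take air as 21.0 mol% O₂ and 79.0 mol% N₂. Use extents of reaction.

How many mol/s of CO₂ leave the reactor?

314 mol/s

Stoichiometric O₂ = 3.5 × 158 = 553 mol/s; O₂ fed = 553 × 2.063 = 1141 mol/s.
N₂ fed = 1141 × 79/21 = 4292 mol/s.
Fuel reacted = 0.993 × 158 → ξ = 156.9 mol/s.
Outlet (n = n₀ + ν ξ):
  C₂H₆: 158 − 1(156.9) = 1.106
  O₂: 1141 − 3.5(156.9) = 591.7
  N₂: 4292 (inert)
  CO₂: 0 + 2(156.9) = 313.8
  H₂O: 0 + 3(156.9) = 470.7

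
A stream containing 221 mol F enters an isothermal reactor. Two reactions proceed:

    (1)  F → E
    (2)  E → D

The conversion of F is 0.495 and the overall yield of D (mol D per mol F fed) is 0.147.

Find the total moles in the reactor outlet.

Conversion of F: F consumed = 1ξ₁ = 0.495 × 221 → ξ₁ = 109.4 mol.
Yield of D: 1ξ₂ / 221 = 0.147 → ξ₂ = 32.49 mol.
Outlet amounts (n = n₀ + Σ ν·ξ):
  F: 221 − 1(109.4) = 111.6
  E: 0 + 1(109.4) − 1(32.49) = 76.91
  D: 0 + 1(32.49) = 32.49
Total out = 111.6 + 76.91 + 32.49 = 221 mol.

221 mol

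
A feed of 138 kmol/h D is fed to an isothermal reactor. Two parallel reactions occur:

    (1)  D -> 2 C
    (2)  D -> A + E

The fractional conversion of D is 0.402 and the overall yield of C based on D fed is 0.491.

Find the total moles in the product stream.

Yield of C: 2ξ₁ / 138 = 0.491 → ξ₁ = 33.88 kmol/h.
Conversion of D: 1ξ₁ + 1ξ₂ = 0.402 × 138 = 55.48 → ξ₂ = 21.6 kmol/h.
Outlet amounts (n = n₀ + Σ ν·ξ):
  D: 138 − 1(33.88) − 1(21.6) = 82.52
  C: 0 + 2(33.88) = 67.76
  A: 0 + 1(21.6) = 21.6
  E: 0 + 1(21.6) = 21.6
Total out = 82.52 + 67.76 + 21.6 + 21.6 = 193.5 kmol/h.

193 kmol/h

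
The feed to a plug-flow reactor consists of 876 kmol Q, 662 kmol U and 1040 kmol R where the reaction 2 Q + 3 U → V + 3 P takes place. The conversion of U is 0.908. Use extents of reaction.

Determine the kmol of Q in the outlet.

475 kmol

U reacted = 0.908 × 662 = 601.1 kmol; ν_U = −3, so ξ = 601.1/3 = 200.4 kmol.
Outlet amounts (n = n₀ + ν ξ):
  Q: 876 − 2(200.4) = 475.3
  U: 662 − 3(200.4) = 60.9
  V: 0 + 1(200.4) = 200.4
  P: 0 + 3(200.4) = 601.1
  R: 1040 (inert)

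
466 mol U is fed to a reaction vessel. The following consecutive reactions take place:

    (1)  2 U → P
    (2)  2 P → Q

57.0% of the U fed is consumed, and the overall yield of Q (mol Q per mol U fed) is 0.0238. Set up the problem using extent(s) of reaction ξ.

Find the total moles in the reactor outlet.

Conversion of U: U consumed = 2ξ₁ = 0.57 × 466 → ξ₁ = 132.8 mol.
Yield of Q: 1ξ₂ / 466 = 0.0238 → ξ₂ = 11.09 mol.
Outlet amounts (n = n₀ + Σ ν·ξ):
  U: 466 − 2(132.8) = 200.4
  P: 0 + 1(132.8) − 2(11.09) = 110.6
  Q: 0 + 1(11.09) = 11.09
Total out = 200.4 + 110.6 + 11.09 = 322.1 mol.

322 mol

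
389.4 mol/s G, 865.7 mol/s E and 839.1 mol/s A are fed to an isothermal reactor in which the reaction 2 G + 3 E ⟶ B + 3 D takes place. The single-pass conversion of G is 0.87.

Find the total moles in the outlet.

G reacted = 0.87 × 389.4 = 338.8 mol/s; ν_G = −2, so ξ = 338.8/2 = 169.4 mol/s.
Outlet amounts (n = n₀ + ν ξ):
  G: 389.4 − 2(169.4) = 50.62
  E: 865.7 − 3(169.4) = 357.5
  B: 0 + 1(169.4) = 169.4
  D: 0 + 3(169.4) = 508.2
  A: 839.1 (inert)
Total out = 50.62 + 357.5 + 169.4 + 508.2 + 839.1 = 1925 mol/s.

1920 mol/s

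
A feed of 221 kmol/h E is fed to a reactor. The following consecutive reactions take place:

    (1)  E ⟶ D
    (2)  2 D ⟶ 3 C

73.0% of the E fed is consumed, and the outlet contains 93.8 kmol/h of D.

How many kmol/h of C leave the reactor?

Conversion of E: E consumed = 1ξ₁ = 0.73 × 221 → ξ₁ = 161.3 kmol/h.
D balance: n_D = 0 + 1ξ₁ − 2ξ₂ = 93.8 → ξ₂ = (1·161.3 − 93.8)/2 = 33.76 kmol/h.
Outlet amounts (n = n₀ + Σ ν·ξ):
  E: 221 − 1(161.3) = 59.67
  D: 0 + 1(161.3) − 2(33.76) = 93.8
  C: 0 + 3(33.76) = 101.3

101 kmol/h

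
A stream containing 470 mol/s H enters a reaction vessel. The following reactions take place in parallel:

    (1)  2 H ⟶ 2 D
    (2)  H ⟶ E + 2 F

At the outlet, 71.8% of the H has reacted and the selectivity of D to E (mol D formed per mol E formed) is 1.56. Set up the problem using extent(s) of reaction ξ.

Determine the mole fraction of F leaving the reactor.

0.359

Conversion of H: H consumed = 0.718 × 470 = 337.5 mol/s = 2ξ₁ + 1ξ₂.
Selectivity: 2ξ₁ / (1ξ₂) = 1.56 → ξ₁ = 0.78 ξ₂.
Substitute: (2·0.78 + 1) ξ₂ = 337.5 → ξ₂ = 131.8 mol/s, ξ₁ = 102.8 mol/s.
Outlet amounts (n = n₀ + Σ ν·ξ):
  H: 470 − 2(102.8) − 1(131.8) = 132.5
  D: 0 + 2(102.8) = 205.6
  E: 0 + 1(131.8) = 131.8
  F: 0 + 2(131.8) = 263.6
Total out = 733.6 mol/s; y_F = 263.6 / 733.6 = 0.3594.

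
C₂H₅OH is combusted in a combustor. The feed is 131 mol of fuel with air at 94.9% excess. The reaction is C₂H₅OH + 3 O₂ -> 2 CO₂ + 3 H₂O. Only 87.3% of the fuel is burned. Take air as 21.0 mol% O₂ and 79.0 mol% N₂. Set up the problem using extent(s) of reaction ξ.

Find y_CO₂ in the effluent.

Stoichiometric O₂ = 3 × 131 = 393 mol; O₂ fed = 393 × 1.949 = 766 mol.
N₂ fed = 766 × 79/21 = 2881 mol.
Fuel reacted = 0.873 × 131 → ξ = 114.4 mol.
Outlet (n = n₀ + ν ξ):
  C₂H₅OH: 131 − 1(114.4) = 16.64
  O₂: 766 − 3(114.4) = 422.9
  N₂: 2881 (inert)
  CO₂: 0 + 2(114.4) = 228.7
  H₂O: 0 + 3(114.4) = 343.1
Total out = 3893 mol; y_CO₂ = 228.7 / 3893 = 0.05876.

0.0588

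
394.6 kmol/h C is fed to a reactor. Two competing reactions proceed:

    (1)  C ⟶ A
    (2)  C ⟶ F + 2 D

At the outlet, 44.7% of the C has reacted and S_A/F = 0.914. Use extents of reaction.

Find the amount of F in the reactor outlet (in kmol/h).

Conversion of C: C consumed = 0.447 × 394.6 = 176.4 kmol/h = 1ξ₁ + 1ξ₂.
Selectivity: 1ξ₁ / (1ξ₂) = 0.914 → ξ₁ = 0.914 ξ₂.
Substitute: (1·0.914 + 1) ξ₂ = 176.4 → ξ₂ = 92.16 kmol/h, ξ₁ = 84.23 kmol/h.
Outlet amounts (n = n₀ + Σ ν·ξ):
  C: 394.6 − 1(84.23) − 1(92.16) = 218.2
  A: 0 + 1(84.23) = 84.23
  F: 0 + 1(92.16) = 92.16
  D: 0 + 2(92.16) = 184.3

92.2 kmol/h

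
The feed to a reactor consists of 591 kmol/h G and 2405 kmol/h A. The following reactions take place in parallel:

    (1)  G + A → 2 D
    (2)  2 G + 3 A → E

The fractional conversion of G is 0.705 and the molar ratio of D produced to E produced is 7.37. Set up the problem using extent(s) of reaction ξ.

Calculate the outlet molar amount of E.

Conversion of G: G consumed = 0.705 × 591 = 416.7 kmol/h = 1ξ₁ + 2ξ₂.
Selectivity: 2ξ₁ / (1ξ₂) = 7.37 → ξ₁ = 3.685 ξ₂.
Substitute: (1·3.685 + 2) ξ₂ = 416.7 → ξ₂ = 73.29 kmol/h, ξ₁ = 270.1 kmol/h.
Outlet amounts (n = n₀ + Σ ν·ξ):
  G: 591 − 1(270.1) − 2(73.29) = 174.3
  A: 2405 − 1(270.1) − 3(73.29) = 1915
  D: 0 + 2(270.1) = 540.1
  E: 0 + 1(73.29) = 73.29

73.3 kmol/h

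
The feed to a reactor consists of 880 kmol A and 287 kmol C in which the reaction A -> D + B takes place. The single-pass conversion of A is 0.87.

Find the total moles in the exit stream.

1930 kmol

A reacted = 0.87 × 880 = 765.6 kmol; ν_A = −1, so ξ = 765.6/1 = 765.6 kmol.
Outlet amounts (n = n₀ + ν ξ):
  A: 880 − 1(765.6) = 114.4
  D: 0 + 1(765.6) = 765.6
  B: 0 + 1(765.6) = 765.6
  C: 287 (inert)
Total out = 114.4 + 765.6 + 765.6 + 287 = 1933 kmol.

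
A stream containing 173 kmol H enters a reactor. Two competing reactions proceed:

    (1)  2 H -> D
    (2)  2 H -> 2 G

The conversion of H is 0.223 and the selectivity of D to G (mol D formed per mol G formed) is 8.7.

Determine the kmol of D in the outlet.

18.2 kmol

Conversion of H: H consumed = 0.223 × 173 = 38.58 kmol = 2ξ₁ + 2ξ₂.
Selectivity: 1ξ₁ / (2ξ₂) = 8.7 → ξ₁ = 17.4 ξ₂.
Substitute: (2·17.4 + 2) ξ₂ = 38.58 → ξ₂ = 1.048 kmol, ξ₁ = 18.24 kmol.
Outlet amounts (n = n₀ + Σ ν·ξ):
  H: 173 − 2(18.24) − 2(1.048) = 134.4
  D: 0 + 1(18.24) = 18.24
  G: 0 + 2(1.048) = 2.097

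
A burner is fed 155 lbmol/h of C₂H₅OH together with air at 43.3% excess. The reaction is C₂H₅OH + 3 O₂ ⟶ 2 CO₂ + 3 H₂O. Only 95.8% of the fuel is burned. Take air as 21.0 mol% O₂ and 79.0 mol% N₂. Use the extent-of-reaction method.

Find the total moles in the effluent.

3480 lbmol/h

Stoichiometric O₂ = 3 × 155 = 465 lbmol/h; O₂ fed = 465 × 1.433 = 666.3 lbmol/h.
N₂ fed = 666.3 × 79/21 = 2507 lbmol/h.
Fuel reacted = 0.958 × 155 → ξ = 148.5 lbmol/h.
Outlet (n = n₀ + ν ξ):
  C₂H₅OH: 155 − 1(148.5) = 6.51
  O₂: 666.3 − 3(148.5) = 220.9
  N₂: 2507 (inert)
  CO₂: 0 + 2(148.5) = 297
  H₂O: 0 + 3(148.5) = 445.5
Total out = 6.51 + 220.9 + 2507 + 297 + 445.5 = 3477 lbmol/h.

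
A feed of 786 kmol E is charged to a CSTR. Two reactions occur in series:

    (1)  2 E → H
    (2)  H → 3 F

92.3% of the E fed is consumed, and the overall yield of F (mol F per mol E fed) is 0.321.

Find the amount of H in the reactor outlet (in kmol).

279 kmol

Conversion of E: E consumed = 2ξ₁ = 0.923 × 786 → ξ₁ = 362.7 kmol.
Yield of F: 3ξ₂ / 786 = 0.321 → ξ₂ = 84.1 kmol.
Outlet amounts (n = n₀ + Σ ν·ξ):
  E: 786 − 2(362.7) = 60.52
  H: 0 + 1(362.7) − 1(84.1) = 278.6
  F: 0 + 3(84.1) = 252.3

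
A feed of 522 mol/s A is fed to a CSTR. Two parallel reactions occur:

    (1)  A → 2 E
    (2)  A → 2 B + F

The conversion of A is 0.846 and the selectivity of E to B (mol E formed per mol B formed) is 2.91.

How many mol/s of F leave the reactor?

Conversion of A: A consumed = 0.846 × 522 = 441.6 mol/s = 1ξ₁ + 1ξ₂.
Selectivity: 2ξ₁ / (2ξ₂) = 2.91 → ξ₁ = 2.91 ξ₂.
Substitute: (1·2.91 + 1) ξ₂ = 441.6 → ξ₂ = 112.9 mol/s, ξ₁ = 328.7 mol/s.
Outlet amounts (n = n₀ + Σ ν·ξ):
  A: 522 − 1(328.7) − 1(112.9) = 80.39
  E: 0 + 2(328.7) = 657.3
  B: 0 + 2(112.9) = 225.9
  F: 0 + 1(112.9) = 112.9

113 mol/s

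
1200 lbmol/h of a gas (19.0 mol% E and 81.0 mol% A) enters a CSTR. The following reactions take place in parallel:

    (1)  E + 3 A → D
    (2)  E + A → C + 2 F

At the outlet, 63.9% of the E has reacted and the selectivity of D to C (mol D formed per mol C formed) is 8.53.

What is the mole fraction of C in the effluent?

Conversion of E: E consumed = 0.639 × 228 = 145.7 lbmol/h = 1ξ₁ + 1ξ₂.
Selectivity: 1ξ₁ / (1ξ₂) = 8.53 → ξ₁ = 8.53 ξ₂.
Substitute: (1·8.53 + 1) ξ₂ = 145.7 → ξ₂ = 15.29 lbmol/h, ξ₁ = 130.4 lbmol/h.
Outlet amounts (n = n₀ + Σ ν·ξ):
  E: 228 − 1(130.4) − 1(15.29) = 82.31
  A: 972 − 3(130.4) − 1(15.29) = 565.5
  D: 0 + 1(130.4) = 130.4
  C: 0 + 1(15.29) = 15.29
  F: 0 + 2(15.29) = 30.58
Total out = 824.1 lbmol/h; y_C = 15.29 / 824.1 = 0.01855.

0.0186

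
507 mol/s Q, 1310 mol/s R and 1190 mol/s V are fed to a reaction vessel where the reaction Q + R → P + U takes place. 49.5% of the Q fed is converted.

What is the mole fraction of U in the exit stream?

0.0835

Q reacted = 0.495 × 507 = 251 mol/s; ν_Q = −1, so ξ = 251/1 = 251 mol/s.
Outlet amounts (n = n₀ + ν ξ):
  Q: 507 − 1(251) = 256
  R: 1310 − 1(251) = 1059
  P: 0 + 1(251) = 251
  U: 0 + 1(251) = 251
  V: 1190 (inert)
Total out = 3007 mol/s; y_U = 251 / 3007 = 0.08346.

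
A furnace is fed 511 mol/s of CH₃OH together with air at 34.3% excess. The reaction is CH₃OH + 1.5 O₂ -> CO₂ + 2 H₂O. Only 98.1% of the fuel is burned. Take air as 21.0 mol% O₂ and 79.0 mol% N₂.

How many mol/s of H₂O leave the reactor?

1000 mol/s

Stoichiometric O₂ = 1.5 × 511 = 766.5 mol/s; O₂ fed = 766.5 × 1.343 = 1029 mol/s.
N₂ fed = 1029 × 79/21 = 3873 mol/s.
Fuel reacted = 0.981 × 511 → ξ = 501.3 mol/s.
Outlet (n = n₀ + ν ξ):
  CH₃OH: 511 − 1(501.3) = 9.709
  O₂: 1029 − 1.5(501.3) = 277.5
  N₂: 3873 (inert)
  CO₂: 0 + 1(501.3) = 501.3
  H₂O: 0 + 2(501.3) = 1003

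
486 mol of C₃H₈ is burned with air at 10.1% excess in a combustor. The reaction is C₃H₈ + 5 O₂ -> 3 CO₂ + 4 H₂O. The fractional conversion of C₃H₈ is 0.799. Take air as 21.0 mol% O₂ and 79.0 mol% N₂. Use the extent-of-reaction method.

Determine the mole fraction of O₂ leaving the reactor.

0.0539

Stoichiometric O₂ = 5 × 486 = 2430 mol; O₂ fed = 2430 × 1.101 = 2675 mol.
N₂ fed = 2675 × 79/21 = 10060 mol.
Fuel reacted = 0.799 × 486 → ξ = 388.3 mol.
Outlet (n = n₀ + ν ξ):
  C₃H₈: 486 − 1(388.3) = 97.69
  O₂: 2675 − 5(388.3) = 733.9
  N₂: 10060 (inert)
  CO₂: 0 + 3(388.3) = 1165
  H₂O: 0 + 4(388.3) = 1553
Total out = 13610 mol; y_O₂ = 733.9 / 13610 = 0.0539.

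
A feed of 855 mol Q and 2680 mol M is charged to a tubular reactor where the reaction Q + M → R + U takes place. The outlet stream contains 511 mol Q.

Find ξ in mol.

For Q: n = n₀ − 1ξ → 511 = 855 − 1ξ, giving ξ = 344 mol.
Outlet amounts (n = n₀ + ν ξ):
  Q: 855 − 1(344) = 511
  M: 2680 − 1(344) = 2336
  R: 0 + 1(344) = 344
  U: 0 + 1(344) = 344

ξ = 344 mol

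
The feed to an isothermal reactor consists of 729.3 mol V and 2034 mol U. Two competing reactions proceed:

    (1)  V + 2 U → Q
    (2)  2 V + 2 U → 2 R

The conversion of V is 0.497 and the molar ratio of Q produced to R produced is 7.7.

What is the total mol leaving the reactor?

2080 mol

Conversion of V: V consumed = 0.497 × 729.3 = 362.5 mol = 1ξ₁ + 2ξ₂.
Selectivity: 1ξ₁ / (2ξ₂) = 7.7 → ξ₁ = 15.4 ξ₂.
Substitute: (1·15.4 + 2) ξ₂ = 362.5 → ξ₂ = 20.83 mol, ξ₁ = 320.8 mol.
Outlet amounts (n = n₀ + Σ ν·ξ):
  V: 729.3 − 1(320.8) − 2(20.83) = 366.8
  U: 2034 − 2(320.8) − 2(20.83) = 1351
  Q: 0 + 1(320.8) = 320.8
  R: 0 + 2(20.83) = 41.66
Total out = 366.8 + 1351 + 320.8 + 41.66 = 2080 mol.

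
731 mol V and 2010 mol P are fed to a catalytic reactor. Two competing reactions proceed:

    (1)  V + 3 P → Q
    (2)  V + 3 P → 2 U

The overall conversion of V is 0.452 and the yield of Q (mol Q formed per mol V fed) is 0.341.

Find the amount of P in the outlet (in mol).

1020 mol

Yield of Q: 1ξ₁ / 731 = 0.341 → ξ₁ = 249.3 mol.
Conversion of V: 1ξ₁ + 1ξ₂ = 0.452 × 731 = 330.4 → ξ₂ = 81.14 mol.
Outlet amounts (n = n₀ + Σ ν·ξ):
  V: 731 − 1(249.3) − 1(81.14) = 400.6
  P: 2010 − 3(249.3) − 3(81.14) = 1019
  Q: 0 + 1(249.3) = 249.3
  U: 0 + 2(81.14) = 162.3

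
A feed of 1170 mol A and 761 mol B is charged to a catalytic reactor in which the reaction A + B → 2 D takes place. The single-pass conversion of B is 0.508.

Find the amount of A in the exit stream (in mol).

B reacted = 0.508 × 761 = 386.6 mol; ν_B = −1, so ξ = 386.6/1 = 386.6 mol.
Outlet amounts (n = n₀ + ν ξ):
  A: 1170 − 1(386.6) = 783.4
  B: 761 − 1(386.6) = 374.4
  D: 0 + 2(386.6) = 773.2

783 mol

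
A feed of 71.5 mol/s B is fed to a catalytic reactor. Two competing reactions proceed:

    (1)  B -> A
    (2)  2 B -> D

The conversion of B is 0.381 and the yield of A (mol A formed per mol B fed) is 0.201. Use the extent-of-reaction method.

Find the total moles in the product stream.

65.1 mol/s

Yield of A: 1ξ₁ / 71.5 = 0.201 → ξ₁ = 14.37 mol/s.
Conversion of B: 1ξ₁ + 2ξ₂ = 0.381 × 71.5 = 27.24 → ξ₂ = 6.435 mol/s.
Outlet amounts (n = n₀ + Σ ν·ξ):
  B: 71.5 − 1(14.37) − 2(6.435) = 44.26
  A: 0 + 1(14.37) = 14.37
  D: 0 + 1(6.435) = 6.435
Total out = 44.26 + 14.37 + 6.435 = 65.06 mol/s.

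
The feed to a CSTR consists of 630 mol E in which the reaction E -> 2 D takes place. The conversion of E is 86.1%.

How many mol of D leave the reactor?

E reacted = 0.861 × 630 = 542.4 mol; ν_E = −1, so ξ = 542.4/1 = 542.4 mol.
Outlet amounts (n = n₀ + ν ξ):
  E: 630 − 1(542.4) = 87.57
  D: 0 + 2(542.4) = 1085

1080 mol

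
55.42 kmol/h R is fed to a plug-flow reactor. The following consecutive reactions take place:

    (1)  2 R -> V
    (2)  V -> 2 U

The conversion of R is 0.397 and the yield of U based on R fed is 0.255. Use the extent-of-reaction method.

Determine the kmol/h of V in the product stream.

Conversion of R: R consumed = 2ξ₁ = 0.397 × 55.42 → ξ₁ = 11 kmol/h.
Yield of U: 2ξ₂ / 55.42 = 0.255 → ξ₂ = 7.066 kmol/h.
Outlet amounts (n = n₀ + Σ ν·ξ):
  R: 55.42 − 2(11) = 33.42
  V: 0 + 1(11) − 1(7.066) = 3.935
  U: 0 + 2(7.066) = 14.13

3.93 kmol/h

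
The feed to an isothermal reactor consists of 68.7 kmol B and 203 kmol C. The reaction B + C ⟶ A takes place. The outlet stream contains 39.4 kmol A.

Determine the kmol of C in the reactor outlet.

For A: n = n₀ + 1ξ → 39.4 = 0 + 1ξ, giving ξ = 39.4 kmol.
Outlet amounts (n = n₀ + ν ξ):
  B: 68.7 − 1(39.4) = 29.3
  C: 203 − 1(39.4) = 163.6
  A: 0 + 1(39.4) = 39.4

164 kmol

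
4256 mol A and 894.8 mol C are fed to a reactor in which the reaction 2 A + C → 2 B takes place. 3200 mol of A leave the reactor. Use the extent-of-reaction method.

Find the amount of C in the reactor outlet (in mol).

367 mol

For A: n = n₀ − 2ξ → 3200 = 4256 − 2ξ, giving ξ = 528 mol.
Outlet amounts (n = n₀ + ν ξ):
  A: 4256 − 2(528) = 3200
  C: 894.8 − 1(528) = 366.8
  B: 0 + 2(528) = 1056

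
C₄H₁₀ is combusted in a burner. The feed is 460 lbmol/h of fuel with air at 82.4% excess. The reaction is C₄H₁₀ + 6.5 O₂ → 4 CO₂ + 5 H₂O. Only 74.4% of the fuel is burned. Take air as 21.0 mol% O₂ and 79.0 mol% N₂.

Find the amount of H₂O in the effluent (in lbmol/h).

1710 lbmol/h

Stoichiometric O₂ = 6.5 × 460 = 2990 lbmol/h; O₂ fed = 2990 × 1.824 = 5454 lbmol/h.
N₂ fed = 5454 × 79/21 = 20520 lbmol/h.
Fuel reacted = 0.744 × 460 → ξ = 342.2 lbmol/h.
Outlet (n = n₀ + ν ξ):
  C₄H₁₀: 460 − 1(342.2) = 117.8
  O₂: 5454 − 6.5(342.2) = 3229
  N₂: 20520 (inert)
  CO₂: 0 + 4(342.2) = 1369
  H₂O: 0 + 5(342.2) = 1711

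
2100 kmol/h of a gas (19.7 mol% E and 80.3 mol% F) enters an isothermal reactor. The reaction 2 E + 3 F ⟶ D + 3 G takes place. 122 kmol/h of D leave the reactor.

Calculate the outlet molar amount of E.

170 kmol/h

For D: n = n₀ + 1ξ → 122 = 0 + 1ξ, giving ξ = 122 kmol/h.
Outlet amounts (n = n₀ + ν ξ):
  E: 413.7 − 2(122) = 169.7
  F: 1686 − 3(122) = 1320
  D: 0 + 1(122) = 122
  G: 0 + 3(122) = 366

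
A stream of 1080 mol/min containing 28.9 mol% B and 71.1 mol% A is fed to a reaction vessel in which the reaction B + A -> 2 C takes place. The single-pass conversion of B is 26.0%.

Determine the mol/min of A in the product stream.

B reacted = 0.26 × 312.1 = 81.15 mol/min; ν_B = −1, so ξ = 81.15/1 = 81.15 mol/min.
Outlet amounts (n = n₀ + ν ξ):
  B: 312.1 − 1(81.15) = 231
  A: 767.9 − 1(81.15) = 686.7
  C: 0 + 2(81.15) = 162.3

687 mol/min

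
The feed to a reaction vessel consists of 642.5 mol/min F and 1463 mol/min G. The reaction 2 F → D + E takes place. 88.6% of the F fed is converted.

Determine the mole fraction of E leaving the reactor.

0.135

F reacted = 0.886 × 642.5 = 569.3 mol/min; ν_F = −2, so ξ = 569.3/2 = 284.6 mol/min.
Outlet amounts (n = n₀ + ν ξ):
  F: 642.5 − 2(284.6) = 73.25
  D: 0 + 1(284.6) = 284.6
  E: 0 + 1(284.6) = 284.6
  G: 1463 (inert)
Total out = 2106 mol/min; y_E = 284.6 / 2106 = 0.1352.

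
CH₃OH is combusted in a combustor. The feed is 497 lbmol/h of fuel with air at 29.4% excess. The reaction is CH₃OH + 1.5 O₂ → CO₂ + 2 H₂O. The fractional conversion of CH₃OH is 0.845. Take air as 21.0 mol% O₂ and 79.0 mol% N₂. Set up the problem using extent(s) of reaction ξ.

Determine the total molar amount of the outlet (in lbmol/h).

Stoichiometric O₂ = 1.5 × 497 = 745.5 lbmol/h; O₂ fed = 745.5 × 1.294 = 964.7 lbmol/h.
N₂ fed = 964.7 × 79/21 = 3629 lbmol/h.
Fuel reacted = 0.845 × 497 → ξ = 420 lbmol/h.
Outlet (n = n₀ + ν ξ):
  CH₃OH: 497 − 1(420) = 77.04
  O₂: 964.7 − 1.5(420) = 334.7
  N₂: 3629 (inert)
  CO₂: 0 + 1(420) = 420
  H₂O: 0 + 2(420) = 839.9
Total out = 77.04 + 334.7 + 3629 + 420 + 839.9 = 5301 lbmol/h.

5300 lbmol/h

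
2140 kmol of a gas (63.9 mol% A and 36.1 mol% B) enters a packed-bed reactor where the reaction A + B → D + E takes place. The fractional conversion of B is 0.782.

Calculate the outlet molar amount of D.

B reacted = 0.782 × 772.5 = 604.1 kmol; ν_B = −1, so ξ = 604.1/1 = 604.1 kmol.
Outlet amounts (n = n₀ + ν ξ):
  A: 1367 − 1(604.1) = 763.3
  B: 772.5 − 1(604.1) = 168.4
  D: 0 + 1(604.1) = 604.1
  E: 0 + 1(604.1) = 604.1

604 kmol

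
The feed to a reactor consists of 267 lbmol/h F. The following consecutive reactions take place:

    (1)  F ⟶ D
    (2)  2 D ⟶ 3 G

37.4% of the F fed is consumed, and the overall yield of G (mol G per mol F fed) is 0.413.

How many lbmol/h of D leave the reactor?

Conversion of F: F consumed = 1ξ₁ = 0.374 × 267 → ξ₁ = 99.86 lbmol/h.
Yield of G: 3ξ₂ / 267 = 0.413 → ξ₂ = 36.76 lbmol/h.
Outlet amounts (n = n₀ + Σ ν·ξ):
  F: 267 − 1(99.86) = 167.1
  D: 0 + 1(99.86) − 2(36.76) = 26.34
  G: 0 + 3(36.76) = 110.3

26.3 lbmol/h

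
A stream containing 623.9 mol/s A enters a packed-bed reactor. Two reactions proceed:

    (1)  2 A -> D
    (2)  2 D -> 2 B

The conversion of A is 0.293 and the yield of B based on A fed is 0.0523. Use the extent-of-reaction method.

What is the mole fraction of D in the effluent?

0.11

Conversion of A: A consumed = 2ξ₁ = 0.293 × 623.9 → ξ₁ = 91.4 mol/s.
Yield of B: 2ξ₂ / 623.9 = 0.0523 → ξ₂ = 16.31 mol/s.
Outlet amounts (n = n₀ + Σ ν·ξ):
  A: 623.9 − 2(91.4) = 441.1
  D: 0 + 1(91.4) − 2(16.31) = 58.77
  B: 0 + 2(16.31) = 32.63
Total out = 532.5 mol/s; y_D = 58.77 / 532.5 = 0.1104.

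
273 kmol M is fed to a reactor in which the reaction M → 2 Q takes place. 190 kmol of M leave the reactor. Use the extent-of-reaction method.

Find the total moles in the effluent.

356 kmol

For M: n = n₀ − 1ξ → 190 = 273 − 1ξ, giving ξ = 83 kmol.
Outlet amounts (n = n₀ + ν ξ):
  M: 273 − 1(83) = 190
  Q: 0 + 2(83) = 166
Total out = 190 + 166 = 356 kmol.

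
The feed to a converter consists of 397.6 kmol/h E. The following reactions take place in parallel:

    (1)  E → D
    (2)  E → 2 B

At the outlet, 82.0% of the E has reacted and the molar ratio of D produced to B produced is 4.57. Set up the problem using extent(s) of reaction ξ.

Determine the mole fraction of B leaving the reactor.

Conversion of E: E consumed = 0.82 × 397.6 = 326 kmol/h = 1ξ₁ + 1ξ₂.
Selectivity: 1ξ₁ / (2ξ₂) = 4.57 → ξ₁ = 9.14 ξ₂.
Substitute: (1·9.14 + 1) ξ₂ = 326 → ξ₂ = 32.15 kmol/h, ξ₁ = 293.9 kmol/h.
Outlet amounts (n = n₀ + Σ ν·ξ):
  E: 397.6 − 1(293.9) − 1(32.15) = 71.57
  D: 0 + 1(293.9) = 293.9
  B: 0 + 2(32.15) = 64.31
Total out = 429.8 kmol/h; y_B = 64.31 / 429.8 = 0.1496.

0.15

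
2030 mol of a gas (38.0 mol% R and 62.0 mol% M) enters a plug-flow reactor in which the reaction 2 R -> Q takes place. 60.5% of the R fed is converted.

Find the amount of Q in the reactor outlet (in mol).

R reacted = 0.605 × 771.4 = 466.7 mol; ν_R = −2, so ξ = 466.7/2 = 233.3 mol.
Outlet amounts (n = n₀ + ν ξ):
  R: 771.4 − 2(233.3) = 304.7
  Q: 0 + 1(233.3) = 233.3
  M: 1259 (inert)

233 mol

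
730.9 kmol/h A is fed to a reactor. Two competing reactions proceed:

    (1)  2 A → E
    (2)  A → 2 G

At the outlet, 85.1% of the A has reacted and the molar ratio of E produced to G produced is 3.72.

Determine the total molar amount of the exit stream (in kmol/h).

479 kmol/h

Conversion of A: A consumed = 0.851 × 730.9 = 622 kmol/h = 2ξ₁ + 1ξ₂.
Selectivity: 1ξ₁ / (2ξ₂) = 3.72 → ξ₁ = 7.44 ξ₂.
Substitute: (2·7.44 + 1) ξ₂ = 622 → ξ₂ = 39.17 kmol/h, ξ₁ = 291.4 kmol/h.
Outlet amounts (n = n₀ + Σ ν·ξ):
  A: 730.9 − 2(291.4) − 1(39.17) = 108.9
  E: 0 + 1(291.4) = 291.4
  G: 0 + 2(39.17) = 78.34
Total out = 108.9 + 291.4 + 78.34 = 478.7 kmol/h.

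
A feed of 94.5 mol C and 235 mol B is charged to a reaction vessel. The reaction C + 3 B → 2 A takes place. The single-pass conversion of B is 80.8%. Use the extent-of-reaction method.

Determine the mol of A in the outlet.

B reacted = 0.808 × 235 = 189.9 mol; ν_B = −3, so ξ = 189.9/3 = 63.29 mol.
Outlet amounts (n = n₀ + ν ξ):
  C: 94.5 − 1(63.29) = 31.21
  B: 235 − 3(63.29) = 45.12
  A: 0 + 2(63.29) = 126.6

127 mol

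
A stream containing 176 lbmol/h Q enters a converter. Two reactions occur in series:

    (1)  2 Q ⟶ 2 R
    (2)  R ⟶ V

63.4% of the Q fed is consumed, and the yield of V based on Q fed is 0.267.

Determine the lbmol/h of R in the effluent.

Conversion of Q: Q consumed = 2ξ₁ = 0.634 × 176 → ξ₁ = 55.79 lbmol/h.
Yield of V: 1ξ₂ / 176 = 0.267 → ξ₂ = 46.99 lbmol/h.
Outlet amounts (n = n₀ + Σ ν·ξ):
  Q: 176 − 2(55.79) = 64.42
  R: 0 + 2(55.79) − 1(46.99) = 64.59
  V: 0 + 1(46.99) = 46.99

64.6 lbmol/h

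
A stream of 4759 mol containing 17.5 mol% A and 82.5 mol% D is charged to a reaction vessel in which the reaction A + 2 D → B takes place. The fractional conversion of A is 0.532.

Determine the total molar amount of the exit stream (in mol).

3870 mol

A reacted = 0.532 × 832.8 = 443.1 mol; ν_A = −1, so ξ = 443.1/1 = 443.1 mol.
Outlet amounts (n = n₀ + ν ξ):
  A: 832.8 − 1(443.1) = 389.8
  D: 3926 − 2(443.1) = 3040
  B: 0 + 1(443.1) = 443.1
Total out = 389.8 + 3040 + 443.1 = 3873 mol.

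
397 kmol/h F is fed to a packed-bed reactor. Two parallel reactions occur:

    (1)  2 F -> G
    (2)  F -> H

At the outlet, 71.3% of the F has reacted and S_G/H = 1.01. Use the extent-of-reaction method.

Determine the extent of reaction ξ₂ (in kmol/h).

Conversion of F: F consumed = 0.713 × 397 = 283.1 kmol/h = 2ξ₁ + 1ξ₂.
Selectivity: 1ξ₁ / (1ξ₂) = 1.01 → ξ₁ = 1.01 ξ₂.
Substitute: (2·1.01 + 1) ξ₂ = 283.1 → ξ₂ = 93.73 kmol/h, ξ₁ = 94.67 kmol/h.
Outlet amounts (n = n₀ + Σ ν·ξ):
  F: 397 − 2(94.67) − 1(93.73) = 113.9
  G: 0 + 1(94.67) = 94.67
  H: 0 + 1(93.73) = 93.73

ξ₂ = 93.7 kmol/h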